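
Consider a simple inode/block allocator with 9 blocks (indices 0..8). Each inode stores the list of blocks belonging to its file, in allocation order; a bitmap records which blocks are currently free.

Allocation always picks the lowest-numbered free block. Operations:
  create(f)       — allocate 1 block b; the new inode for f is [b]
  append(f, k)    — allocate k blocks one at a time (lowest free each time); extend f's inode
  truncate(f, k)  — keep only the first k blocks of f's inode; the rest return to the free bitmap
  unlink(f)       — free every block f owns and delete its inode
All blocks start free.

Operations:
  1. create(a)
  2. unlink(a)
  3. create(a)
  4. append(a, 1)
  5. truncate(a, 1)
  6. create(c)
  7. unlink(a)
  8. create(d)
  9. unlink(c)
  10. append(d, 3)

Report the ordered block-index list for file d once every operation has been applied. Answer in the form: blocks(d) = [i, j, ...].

blocks(d) = [0, 1, 2, 3]

after create(a) → a:[0]  free=[F........]
after unlink(a) →   free=[.........]
after create(a) → a:[0]  free=[F........]
after append(a, 1) → a:[0, 1]  free=[FF.......]
after truncate(a, 1) → a:[0]  free=[F........]
after create(c) → a:[0], c:[1]  free=[FF.......]
after unlink(a) → c:[1]  free=[.F.......]
after create(d) → c:[1], d:[0]  free=[FF.......]
after unlink(c) → d:[0]  free=[F........]
after append(d, 3) → d:[0, 1, 2, 3]  free=[FFFF.....]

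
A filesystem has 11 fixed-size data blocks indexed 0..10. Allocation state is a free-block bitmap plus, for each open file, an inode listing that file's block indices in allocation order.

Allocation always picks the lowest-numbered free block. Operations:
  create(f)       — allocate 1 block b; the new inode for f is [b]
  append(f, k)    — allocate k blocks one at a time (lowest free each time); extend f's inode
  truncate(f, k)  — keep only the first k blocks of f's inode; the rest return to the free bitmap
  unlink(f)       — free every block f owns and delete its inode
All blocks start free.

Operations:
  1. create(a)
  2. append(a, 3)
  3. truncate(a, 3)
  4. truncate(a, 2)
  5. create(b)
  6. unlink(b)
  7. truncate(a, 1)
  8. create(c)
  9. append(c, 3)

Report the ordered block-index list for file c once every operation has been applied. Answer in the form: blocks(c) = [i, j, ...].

blocks(c) = [1, 2, 3, 4]

[1] create(a) — a=0 (map F..........)
[2] append(a, 3) — a=0,1,2,3 (map FFFF.......)
[3] truncate(a, 3) — a=0,1,2 (map FFF........)
[4] truncate(a, 2) — a=0,1 (map FF.........)
[5] create(b) — a=0,1 b=2 (map FFF........)
[6] unlink(b) — a=0,1 (map FF.........)
[7] truncate(a, 1) — a=0 (map F..........)
[8] create(c) — a=0 c=1 (map FF.........)
[9] append(c, 3) — a=0 c=1,2,3,4 (map FFFFF......)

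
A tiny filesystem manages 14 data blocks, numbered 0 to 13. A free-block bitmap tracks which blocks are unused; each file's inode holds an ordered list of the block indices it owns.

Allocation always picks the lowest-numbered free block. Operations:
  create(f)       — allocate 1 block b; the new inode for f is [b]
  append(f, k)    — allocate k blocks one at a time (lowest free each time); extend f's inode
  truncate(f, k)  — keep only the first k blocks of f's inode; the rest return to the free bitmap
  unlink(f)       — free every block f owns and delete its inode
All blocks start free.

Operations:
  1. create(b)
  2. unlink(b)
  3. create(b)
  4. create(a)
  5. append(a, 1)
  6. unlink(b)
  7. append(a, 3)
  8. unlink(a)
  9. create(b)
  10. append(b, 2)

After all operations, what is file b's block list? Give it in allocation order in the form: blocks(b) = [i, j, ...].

after create(b) → b:[0]  free=[F.............]
after unlink(b) →   free=[..............]
after create(b) → b:[0]  free=[F.............]
after create(a) → a:[1], b:[0]  free=[FF............]
after append(a, 1) → a:[1, 2], b:[0]  free=[FFF...........]
after unlink(b) → a:[1, 2]  free=[.FF...........]
after append(a, 3) → a:[1, 2, 0, 3, 4]  free=[FFFFF.........]
after unlink(a) →   free=[..............]
after create(b) → b:[0]  free=[F.............]
after append(b, 2) → b:[0, 1, 2]  free=[FFF...........]

blocks(b) = [0, 1, 2]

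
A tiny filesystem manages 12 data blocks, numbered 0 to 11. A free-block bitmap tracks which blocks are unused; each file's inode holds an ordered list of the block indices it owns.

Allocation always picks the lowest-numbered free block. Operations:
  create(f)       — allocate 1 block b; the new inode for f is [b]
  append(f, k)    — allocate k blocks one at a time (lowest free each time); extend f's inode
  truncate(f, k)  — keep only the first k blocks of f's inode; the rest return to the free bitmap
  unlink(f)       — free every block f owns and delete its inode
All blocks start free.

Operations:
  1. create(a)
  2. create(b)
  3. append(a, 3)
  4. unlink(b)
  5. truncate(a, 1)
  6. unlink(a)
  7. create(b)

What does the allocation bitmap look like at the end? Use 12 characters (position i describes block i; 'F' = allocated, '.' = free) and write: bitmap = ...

bitmap = F...........

[1] create(a) — a=0 (map F...........)
[2] create(b) — a=0 b=1 (map FF..........)
[3] append(a, 3) — a=0,2,3,4 b=1 (map FFFFF.......)
[4] unlink(b) — a=0,2,3,4 (map F.FFF.......)
[5] truncate(a, 1) — a=0 (map F...........)
[6] unlink(a) —  (map ............)
[7] create(b) — b=0 (map F...........)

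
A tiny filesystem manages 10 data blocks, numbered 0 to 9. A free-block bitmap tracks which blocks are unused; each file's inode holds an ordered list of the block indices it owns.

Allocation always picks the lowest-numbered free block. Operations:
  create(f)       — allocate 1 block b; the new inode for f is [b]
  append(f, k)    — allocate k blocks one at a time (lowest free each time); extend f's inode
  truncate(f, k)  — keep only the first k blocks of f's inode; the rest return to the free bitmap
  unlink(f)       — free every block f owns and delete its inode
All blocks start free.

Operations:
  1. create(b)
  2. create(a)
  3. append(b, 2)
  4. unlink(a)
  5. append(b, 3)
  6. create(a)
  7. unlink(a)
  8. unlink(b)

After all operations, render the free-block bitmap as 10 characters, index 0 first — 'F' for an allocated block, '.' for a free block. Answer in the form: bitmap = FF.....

bitmap = ..........

  1. create(b)  ⇒  F.........  {b→[0]}
  2. create(a)  ⇒  FF........  {a→[1]; b→[0]}
  3. append(b, 2)  ⇒  FFFF......  {a→[1]; b→[0, 2, 3]}
  4. unlink(a)  ⇒  F.FF......  {b→[0, 2, 3]}
  5. append(b, 3)  ⇒  FFFFFF....  {b→[0, 2, 3, 1, 4, 5]}
  6. create(a)  ⇒  FFFFFFF...  {a→[6]; b→[0, 2, 3, 1, 4, 5]}
  7. unlink(a)  ⇒  FFFFFF....  {b→[0, 2, 3, 1, 4, 5]}
  8. unlink(b)  ⇒  ..........  {}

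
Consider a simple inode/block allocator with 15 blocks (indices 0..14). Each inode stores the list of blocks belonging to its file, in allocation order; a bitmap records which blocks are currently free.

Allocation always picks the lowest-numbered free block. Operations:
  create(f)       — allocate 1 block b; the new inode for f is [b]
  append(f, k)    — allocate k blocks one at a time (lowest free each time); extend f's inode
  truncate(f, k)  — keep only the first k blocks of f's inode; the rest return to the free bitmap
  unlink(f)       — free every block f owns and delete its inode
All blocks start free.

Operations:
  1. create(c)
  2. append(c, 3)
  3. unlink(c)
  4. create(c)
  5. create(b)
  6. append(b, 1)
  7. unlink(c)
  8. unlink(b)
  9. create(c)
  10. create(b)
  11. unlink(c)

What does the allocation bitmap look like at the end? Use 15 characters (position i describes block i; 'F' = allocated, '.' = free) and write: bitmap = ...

bitmap = .F.............

  1. create(c)  ⇒  F..............  {c→[0]}
  2. append(c, 3)  ⇒  FFFF...........  {c→[0, 1, 2, 3]}
  3. unlink(c)  ⇒  ...............  {}
  4. create(c)  ⇒  F..............  {c→[0]}
  5. create(b)  ⇒  FF.............  {b→[1]; c→[0]}
  6. append(b, 1)  ⇒  FFF............  {b→[1, 2]; c→[0]}
  7. unlink(c)  ⇒  .FF............  {b→[1, 2]}
  8. unlink(b)  ⇒  ...............  {}
  9. create(c)  ⇒  F..............  {c→[0]}
  10. create(b)  ⇒  FF.............  {b→[1]; c→[0]}
  11. unlink(c)  ⇒  .F.............  {b→[1]}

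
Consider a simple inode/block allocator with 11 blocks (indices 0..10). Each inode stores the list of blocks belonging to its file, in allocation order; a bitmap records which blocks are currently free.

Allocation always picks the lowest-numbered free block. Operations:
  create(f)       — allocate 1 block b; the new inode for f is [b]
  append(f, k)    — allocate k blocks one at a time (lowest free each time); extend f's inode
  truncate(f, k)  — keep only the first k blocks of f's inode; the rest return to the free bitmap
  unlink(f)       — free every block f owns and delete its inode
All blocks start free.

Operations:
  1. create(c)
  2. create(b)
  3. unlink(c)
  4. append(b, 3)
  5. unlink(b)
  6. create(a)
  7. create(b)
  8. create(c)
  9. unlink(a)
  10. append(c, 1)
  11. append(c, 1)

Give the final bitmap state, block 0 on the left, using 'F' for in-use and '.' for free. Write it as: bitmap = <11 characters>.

after create(c) → c:[0]  free=[F..........]
after create(b) → b:[1], c:[0]  free=[FF.........]
after unlink(c) → b:[1]  free=[.F.........]
after append(b, 3) → b:[1, 0, 2, 3]  free=[FFFF.......]
after unlink(b) →   free=[...........]
after create(a) → a:[0]  free=[F..........]
after create(b) → a:[0], b:[1]  free=[FF.........]
after create(c) → a:[0], b:[1], c:[2]  free=[FFF........]
after unlink(a) → b:[1], c:[2]  free=[.FF........]
after append(c, 1) → b:[1], c:[2, 0]  free=[FFF........]
after append(c, 1) → b:[1], c:[2, 0, 3]  free=[FFFF.......]

bitmap = FFFF.......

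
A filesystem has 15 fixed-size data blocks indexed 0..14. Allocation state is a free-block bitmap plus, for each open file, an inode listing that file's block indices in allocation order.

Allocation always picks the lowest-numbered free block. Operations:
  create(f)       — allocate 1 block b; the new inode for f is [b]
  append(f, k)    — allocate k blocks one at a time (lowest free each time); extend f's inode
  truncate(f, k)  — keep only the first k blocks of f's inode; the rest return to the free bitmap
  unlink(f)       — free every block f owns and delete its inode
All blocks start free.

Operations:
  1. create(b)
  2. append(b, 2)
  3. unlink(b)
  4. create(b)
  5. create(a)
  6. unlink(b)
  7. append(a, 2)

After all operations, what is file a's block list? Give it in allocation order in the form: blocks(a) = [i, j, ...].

blocks(a) = [1, 0, 2]

  1. create(b)  ⇒  F..............  {b→[0]}
  2. append(b, 2)  ⇒  FFF............  {b→[0, 1, 2]}
  3. unlink(b)  ⇒  ...............  {}
  4. create(b)  ⇒  F..............  {b→[0]}
  5. create(a)  ⇒  FF.............  {a→[1]; b→[0]}
  6. unlink(b)  ⇒  .F.............  {a→[1]}
  7. append(a, 2)  ⇒  FFF............  {a→[1, 0, 2]}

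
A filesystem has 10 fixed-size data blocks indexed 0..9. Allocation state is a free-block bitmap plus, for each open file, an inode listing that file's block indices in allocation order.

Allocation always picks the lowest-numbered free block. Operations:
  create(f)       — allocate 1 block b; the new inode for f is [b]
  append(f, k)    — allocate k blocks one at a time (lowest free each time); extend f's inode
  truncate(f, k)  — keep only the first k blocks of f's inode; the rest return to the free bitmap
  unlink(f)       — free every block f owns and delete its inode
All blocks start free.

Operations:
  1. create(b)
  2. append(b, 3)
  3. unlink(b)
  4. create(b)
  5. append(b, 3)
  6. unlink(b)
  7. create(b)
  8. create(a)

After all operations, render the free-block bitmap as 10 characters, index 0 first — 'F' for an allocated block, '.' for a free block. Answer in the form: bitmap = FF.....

[1] create(b) — b=0 (map F.........)
[2] append(b, 3) — b=0,1,2,3 (map FFFF......)
[3] unlink(b) —  (map ..........)
[4] create(b) — b=0 (map F.........)
[5] append(b, 3) — b=0,1,2,3 (map FFFF......)
[6] unlink(b) —  (map ..........)
[7] create(b) — b=0 (map F.........)
[8] create(a) — a=1 b=0 (map FF........)

bitmap = FF........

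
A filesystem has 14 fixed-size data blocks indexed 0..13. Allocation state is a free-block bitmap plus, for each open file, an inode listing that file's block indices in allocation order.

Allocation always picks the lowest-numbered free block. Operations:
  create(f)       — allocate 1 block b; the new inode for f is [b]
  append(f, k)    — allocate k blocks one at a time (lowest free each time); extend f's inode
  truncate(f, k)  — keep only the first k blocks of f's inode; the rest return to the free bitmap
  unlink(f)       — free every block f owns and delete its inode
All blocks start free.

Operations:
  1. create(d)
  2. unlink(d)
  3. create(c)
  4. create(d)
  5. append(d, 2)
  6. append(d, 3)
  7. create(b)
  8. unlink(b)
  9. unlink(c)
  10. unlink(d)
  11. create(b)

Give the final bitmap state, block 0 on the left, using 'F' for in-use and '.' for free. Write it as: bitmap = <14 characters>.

after create(d) → d:[0]  free=[F.............]
after unlink(d) →   free=[..............]
after create(c) → c:[0]  free=[F.............]
after create(d) → c:[0], d:[1]  free=[FF............]
after append(d, 2) → c:[0], d:[1, 2, 3]  free=[FFFF..........]
after append(d, 3) → c:[0], d:[1, 2, 3, 4, 5, 6]  free=[FFFFFFF.......]
after create(b) → b:[7], c:[0], d:[1, 2, 3, 4, 5, 6]  free=[FFFFFFFF......]
after unlink(b) → c:[0], d:[1, 2, 3, 4, 5, 6]  free=[FFFFFFF.......]
after unlink(c) → d:[1, 2, 3, 4, 5, 6]  free=[.FFFFFF.......]
after unlink(d) →   free=[..............]
after create(b) → b:[0]  free=[F.............]

bitmap = F.............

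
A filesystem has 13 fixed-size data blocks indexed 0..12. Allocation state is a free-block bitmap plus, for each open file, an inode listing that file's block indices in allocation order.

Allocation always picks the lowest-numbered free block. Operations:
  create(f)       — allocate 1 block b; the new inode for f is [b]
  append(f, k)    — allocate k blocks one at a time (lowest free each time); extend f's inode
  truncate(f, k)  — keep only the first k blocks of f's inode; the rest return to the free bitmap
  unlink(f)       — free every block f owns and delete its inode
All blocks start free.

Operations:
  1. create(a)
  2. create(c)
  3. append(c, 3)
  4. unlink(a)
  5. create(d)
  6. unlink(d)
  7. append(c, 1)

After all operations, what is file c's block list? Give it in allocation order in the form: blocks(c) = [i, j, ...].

blocks(c) = [1, 2, 3, 4, 0]

after create(a) → a:[0]  free=[F............]
after create(c) → a:[0], c:[1]  free=[FF...........]
after append(c, 3) → a:[0], c:[1, 2, 3, 4]  free=[FFFFF........]
after unlink(a) → c:[1, 2, 3, 4]  free=[.FFFF........]
after create(d) → c:[1, 2, 3, 4], d:[0]  free=[FFFFF........]
after unlink(d) → c:[1, 2, 3, 4]  free=[.FFFF........]
after append(c, 1) → c:[1, 2, 3, 4, 0]  free=[FFFFF........]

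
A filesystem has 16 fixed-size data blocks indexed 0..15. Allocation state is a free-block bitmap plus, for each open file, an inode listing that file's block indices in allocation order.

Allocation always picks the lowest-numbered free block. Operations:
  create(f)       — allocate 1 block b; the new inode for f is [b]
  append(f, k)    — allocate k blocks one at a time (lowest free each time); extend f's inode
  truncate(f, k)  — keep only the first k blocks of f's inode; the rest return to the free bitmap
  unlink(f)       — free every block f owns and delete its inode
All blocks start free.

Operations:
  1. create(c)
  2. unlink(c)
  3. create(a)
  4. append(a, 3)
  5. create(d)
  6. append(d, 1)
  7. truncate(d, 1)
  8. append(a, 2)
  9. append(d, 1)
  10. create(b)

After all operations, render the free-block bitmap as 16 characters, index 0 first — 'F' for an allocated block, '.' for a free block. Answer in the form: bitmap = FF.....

bitmap = FFFFFFFFF.......

[1] create(c) — c=0 (map F...............)
[2] unlink(c) —  (map ................)
[3] create(a) — a=0 (map F...............)
[4] append(a, 3) — a=0,1,2,3 (map FFFF............)
[5] create(d) — a=0,1,2,3 d=4 (map FFFFF...........)
[6] append(d, 1) — a=0,1,2,3 d=4,5 (map FFFFFF..........)
[7] truncate(d, 1) — a=0,1,2,3 d=4 (map FFFFF...........)
[8] append(a, 2) — a=0,1,2,3,5,6 d=4 (map FFFFFFF.........)
[9] append(d, 1) — a=0,1,2,3,5,6 d=4,7 (map FFFFFFFF........)
[10] create(b) — a=0,1,2,3,5,6 b=8 d=4,7 (map FFFFFFFFF.......)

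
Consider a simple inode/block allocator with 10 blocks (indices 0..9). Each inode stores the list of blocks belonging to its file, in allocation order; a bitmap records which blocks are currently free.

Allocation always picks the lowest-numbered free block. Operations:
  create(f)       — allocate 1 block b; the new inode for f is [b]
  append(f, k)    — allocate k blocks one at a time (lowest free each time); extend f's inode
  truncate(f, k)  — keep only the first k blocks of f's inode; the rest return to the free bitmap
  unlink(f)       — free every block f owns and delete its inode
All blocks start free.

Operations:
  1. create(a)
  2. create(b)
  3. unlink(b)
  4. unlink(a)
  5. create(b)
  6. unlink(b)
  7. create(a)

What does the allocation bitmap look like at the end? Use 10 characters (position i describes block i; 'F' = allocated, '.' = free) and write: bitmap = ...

bitmap = F.........

[1] create(a) — a=0 (map F.........)
[2] create(b) — a=0 b=1 (map FF........)
[3] unlink(b) — a=0 (map F.........)
[4] unlink(a) —  (map ..........)
[5] create(b) — b=0 (map F.........)
[6] unlink(b) —  (map ..........)
[7] create(a) — a=0 (map F.........)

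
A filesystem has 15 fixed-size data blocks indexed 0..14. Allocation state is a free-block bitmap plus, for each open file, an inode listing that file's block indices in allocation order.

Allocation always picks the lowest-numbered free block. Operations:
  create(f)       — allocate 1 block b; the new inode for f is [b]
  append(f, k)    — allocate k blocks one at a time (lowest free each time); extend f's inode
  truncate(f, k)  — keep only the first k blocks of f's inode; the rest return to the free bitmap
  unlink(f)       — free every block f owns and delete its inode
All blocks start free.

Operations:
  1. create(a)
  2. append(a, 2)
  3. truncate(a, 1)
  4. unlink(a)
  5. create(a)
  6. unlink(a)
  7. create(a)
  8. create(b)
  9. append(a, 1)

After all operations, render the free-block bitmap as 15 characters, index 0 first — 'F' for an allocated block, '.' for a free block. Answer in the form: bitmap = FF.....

bitmap = FFF............

create(a): bitmap=F.............. | a=[0]
append(a, 2): bitmap=FFF............ | a=[0, 1, 2]
truncate(a, 1): bitmap=F.............. | a=[0]
unlink(a): bitmap=............... | 
create(a): bitmap=F.............. | a=[0]
unlink(a): bitmap=............... | 
create(a): bitmap=F.............. | a=[0]
create(b): bitmap=FF............. | a=[0] b=[1]
append(a, 1): bitmap=FFF............ | a=[0, 2] b=[1]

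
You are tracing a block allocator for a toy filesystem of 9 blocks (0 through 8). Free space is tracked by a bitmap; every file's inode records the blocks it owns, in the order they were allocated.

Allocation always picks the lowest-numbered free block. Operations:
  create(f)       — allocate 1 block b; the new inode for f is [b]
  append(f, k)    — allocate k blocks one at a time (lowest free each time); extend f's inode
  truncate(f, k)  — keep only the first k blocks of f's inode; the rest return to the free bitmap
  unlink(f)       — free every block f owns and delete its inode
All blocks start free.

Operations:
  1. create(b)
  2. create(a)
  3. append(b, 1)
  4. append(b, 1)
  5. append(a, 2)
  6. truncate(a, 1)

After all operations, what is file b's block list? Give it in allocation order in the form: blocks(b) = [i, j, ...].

  1. create(b)  ⇒  F........  {b→[0]}
  2. create(a)  ⇒  FF.......  {a→[1]; b→[0]}
  3. append(b, 1)  ⇒  FFF......  {a→[1]; b→[0, 2]}
  4. append(b, 1)  ⇒  FFFF.....  {a→[1]; b→[0, 2, 3]}
  5. append(a, 2)  ⇒  FFFFFF...  {a→[1, 4, 5]; b→[0, 2, 3]}
  6. truncate(a, 1)  ⇒  FFFF.....  {a→[1]; b→[0, 2, 3]}

blocks(b) = [0, 2, 3]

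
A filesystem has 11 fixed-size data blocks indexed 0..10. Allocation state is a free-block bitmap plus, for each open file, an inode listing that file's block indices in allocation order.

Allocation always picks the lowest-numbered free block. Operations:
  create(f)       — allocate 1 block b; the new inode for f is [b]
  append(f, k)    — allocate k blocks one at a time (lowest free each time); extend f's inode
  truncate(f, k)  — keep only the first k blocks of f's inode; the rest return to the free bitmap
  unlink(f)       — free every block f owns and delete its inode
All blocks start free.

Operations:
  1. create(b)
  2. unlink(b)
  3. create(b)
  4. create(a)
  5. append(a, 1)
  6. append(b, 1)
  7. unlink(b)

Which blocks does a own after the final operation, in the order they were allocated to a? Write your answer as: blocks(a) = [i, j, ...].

  1. create(b)  ⇒  F..........  {b→[0]}
  2. unlink(b)  ⇒  ...........  {}
  3. create(b)  ⇒  F..........  {b→[0]}
  4. create(a)  ⇒  FF.........  {a→[1]; b→[0]}
  5. append(a, 1)  ⇒  FFF........  {a→[1, 2]; b→[0]}
  6. append(b, 1)  ⇒  FFFF.......  {a→[1, 2]; b→[0, 3]}
  7. unlink(b)  ⇒  .FF........  {a→[1, 2]}

blocks(a) = [1, 2]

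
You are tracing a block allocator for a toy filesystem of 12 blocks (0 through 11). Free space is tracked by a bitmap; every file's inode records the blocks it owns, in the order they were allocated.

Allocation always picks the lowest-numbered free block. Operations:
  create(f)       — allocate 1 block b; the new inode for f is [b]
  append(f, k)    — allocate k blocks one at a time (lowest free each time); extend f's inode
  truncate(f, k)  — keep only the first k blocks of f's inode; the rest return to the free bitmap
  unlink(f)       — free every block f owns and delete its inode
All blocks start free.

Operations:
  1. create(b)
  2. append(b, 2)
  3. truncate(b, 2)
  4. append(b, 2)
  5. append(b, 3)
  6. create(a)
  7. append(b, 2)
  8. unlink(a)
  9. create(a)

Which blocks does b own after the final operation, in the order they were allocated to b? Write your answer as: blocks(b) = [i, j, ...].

blocks(b) = [0, 1, 2, 3, 4, 5, 6, 8, 9]

after create(b) → b:[0]  free=[F...........]
after append(b, 2) → b:[0, 1, 2]  free=[FFF.........]
after truncate(b, 2) → b:[0, 1]  free=[FF..........]
after append(b, 2) → b:[0, 1, 2, 3]  free=[FFFF........]
after append(b, 3) → b:[0, 1, 2, 3, 4, 5, 6]  free=[FFFFFFF.....]
after create(a) → a:[7], b:[0, 1, 2, 3, 4, 5, 6]  free=[FFFFFFFF....]
after append(b, 2) → a:[7], b:[0, 1, 2, 3, 4, 5, 6, 8, 9]  free=[FFFFFFFFFF..]
after unlink(a) → b:[0, 1, 2, 3, 4, 5, 6, 8, 9]  free=[FFFFFFF.FF..]
after create(a) → a:[7], b:[0, 1, 2, 3, 4, 5, 6, 8, 9]  free=[FFFFFFFFFF..]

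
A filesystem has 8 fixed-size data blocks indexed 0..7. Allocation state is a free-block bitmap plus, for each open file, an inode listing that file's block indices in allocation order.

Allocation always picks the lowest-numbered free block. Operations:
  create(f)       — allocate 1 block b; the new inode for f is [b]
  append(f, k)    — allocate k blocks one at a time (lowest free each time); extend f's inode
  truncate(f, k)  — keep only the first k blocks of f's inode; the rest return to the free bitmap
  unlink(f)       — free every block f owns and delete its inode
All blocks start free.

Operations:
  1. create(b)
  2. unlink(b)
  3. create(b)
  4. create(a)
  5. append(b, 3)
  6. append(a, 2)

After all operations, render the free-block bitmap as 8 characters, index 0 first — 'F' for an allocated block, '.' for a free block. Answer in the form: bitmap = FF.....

bitmap = FFFFFFF.

[1] create(b) — b=0 (map F.......)
[2] unlink(b) —  (map ........)
[3] create(b) — b=0 (map F.......)
[4] create(a) — a=1 b=0 (map FF......)
[5] append(b, 3) — a=1 b=0,2,3,4 (map FFFFF...)
[6] append(a, 2) — a=1,5,6 b=0,2,3,4 (map FFFFFFF.)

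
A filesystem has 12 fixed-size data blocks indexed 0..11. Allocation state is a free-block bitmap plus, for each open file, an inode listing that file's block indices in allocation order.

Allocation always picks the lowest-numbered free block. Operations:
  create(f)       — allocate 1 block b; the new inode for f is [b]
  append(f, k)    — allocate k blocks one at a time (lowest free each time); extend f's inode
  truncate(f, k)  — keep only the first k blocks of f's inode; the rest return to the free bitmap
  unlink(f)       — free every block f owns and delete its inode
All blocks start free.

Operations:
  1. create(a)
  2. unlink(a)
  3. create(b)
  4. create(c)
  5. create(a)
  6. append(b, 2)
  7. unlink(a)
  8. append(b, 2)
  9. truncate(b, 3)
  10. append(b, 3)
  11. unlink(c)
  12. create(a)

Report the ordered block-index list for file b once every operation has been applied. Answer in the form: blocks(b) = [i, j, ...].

blocks(b) = [0, 3, 4, 2, 5, 6]

[1] create(a) — a=0 (map F...........)
[2] unlink(a) —  (map ............)
[3] create(b) — b=0 (map F...........)
[4] create(c) — b=0 c=1 (map FF..........)
[5] create(a) — a=2 b=0 c=1 (map FFF.........)
[6] append(b, 2) — a=2 b=0,3,4 c=1 (map FFFFF.......)
[7] unlink(a) — b=0,3,4 c=1 (map FF.FF.......)
[8] append(b, 2) — b=0,3,4,2,5 c=1 (map FFFFFF......)
[9] truncate(b, 3) — b=0,3,4 c=1 (map FF.FF.......)
[10] append(b, 3) — b=0,3,4,2,5,6 c=1 (map FFFFFFF.....)
[11] unlink(c) — b=0,3,4,2,5,6 (map F.FFFFF.....)
[12] create(a) — a=1 b=0,3,4,2,5,6 (map FFFFFFF.....)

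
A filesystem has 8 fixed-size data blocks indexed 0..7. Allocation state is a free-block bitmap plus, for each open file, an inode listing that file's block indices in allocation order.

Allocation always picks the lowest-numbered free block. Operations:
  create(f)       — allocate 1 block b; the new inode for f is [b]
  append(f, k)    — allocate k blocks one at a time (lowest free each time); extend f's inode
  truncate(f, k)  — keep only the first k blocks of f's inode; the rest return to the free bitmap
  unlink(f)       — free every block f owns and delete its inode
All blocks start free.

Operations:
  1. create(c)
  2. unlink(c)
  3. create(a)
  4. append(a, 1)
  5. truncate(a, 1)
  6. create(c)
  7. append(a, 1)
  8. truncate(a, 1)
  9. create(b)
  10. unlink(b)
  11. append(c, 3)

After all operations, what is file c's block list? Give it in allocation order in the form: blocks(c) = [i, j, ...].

blocks(c) = [1, 2, 3, 4]

after create(c) → c:[0]  free=[F.......]
after unlink(c) →   free=[........]
after create(a) → a:[0]  free=[F.......]
after append(a, 1) → a:[0, 1]  free=[FF......]
after truncate(a, 1) → a:[0]  free=[F.......]
after create(c) → a:[0], c:[1]  free=[FF......]
after append(a, 1) → a:[0, 2], c:[1]  free=[FFF.....]
after truncate(a, 1) → a:[0], c:[1]  free=[FF......]
after create(b) → a:[0], b:[2], c:[1]  free=[FFF.....]
after unlink(b) → a:[0], c:[1]  free=[FF......]
after append(c, 3) → a:[0], c:[1, 2, 3, 4]  free=[FFFFF...]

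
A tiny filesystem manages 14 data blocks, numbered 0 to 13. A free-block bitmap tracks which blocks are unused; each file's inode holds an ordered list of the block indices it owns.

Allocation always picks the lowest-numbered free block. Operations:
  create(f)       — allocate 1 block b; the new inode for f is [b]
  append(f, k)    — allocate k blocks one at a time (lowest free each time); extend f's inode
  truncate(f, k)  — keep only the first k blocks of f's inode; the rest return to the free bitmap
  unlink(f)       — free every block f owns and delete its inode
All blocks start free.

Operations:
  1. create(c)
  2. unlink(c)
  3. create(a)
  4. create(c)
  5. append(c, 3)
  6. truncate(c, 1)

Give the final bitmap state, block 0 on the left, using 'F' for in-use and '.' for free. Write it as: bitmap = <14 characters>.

create(c): bitmap=F............. | c=[0]
unlink(c): bitmap=.............. | 
create(a): bitmap=F............. | a=[0]
create(c): bitmap=FF............ | a=[0] c=[1]
append(c, 3): bitmap=FFFFF......... | a=[0] c=[1, 2, 3, 4]
truncate(c, 1): bitmap=FF............ | a=[0] c=[1]

bitmap = FF............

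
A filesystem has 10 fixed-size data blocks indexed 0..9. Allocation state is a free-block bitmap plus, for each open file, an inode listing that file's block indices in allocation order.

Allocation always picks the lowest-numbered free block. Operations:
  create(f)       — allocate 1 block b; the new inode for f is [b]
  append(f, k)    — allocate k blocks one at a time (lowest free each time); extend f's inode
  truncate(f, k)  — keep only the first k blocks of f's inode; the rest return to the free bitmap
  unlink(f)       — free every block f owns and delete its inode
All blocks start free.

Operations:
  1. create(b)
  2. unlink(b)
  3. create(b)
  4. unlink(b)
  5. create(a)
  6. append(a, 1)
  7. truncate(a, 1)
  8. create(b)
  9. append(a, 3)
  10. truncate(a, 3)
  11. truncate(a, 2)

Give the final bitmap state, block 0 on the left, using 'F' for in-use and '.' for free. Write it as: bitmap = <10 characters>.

bitmap = FFF.......

create(b): bitmap=F......... | b=[0]
unlink(b): bitmap=.......... | 
create(b): bitmap=F......... | b=[0]
unlink(b): bitmap=.......... | 
create(a): bitmap=F......... | a=[0]
append(a, 1): bitmap=FF........ | a=[0, 1]
truncate(a, 1): bitmap=F......... | a=[0]
create(b): bitmap=FF........ | a=[0] b=[1]
append(a, 3): bitmap=FFFFF..... | a=[0, 2, 3, 4] b=[1]
truncate(a, 3): bitmap=FFFF...... | a=[0, 2, 3] b=[1]
truncate(a, 2): bitmap=FFF....... | a=[0, 2] b=[1]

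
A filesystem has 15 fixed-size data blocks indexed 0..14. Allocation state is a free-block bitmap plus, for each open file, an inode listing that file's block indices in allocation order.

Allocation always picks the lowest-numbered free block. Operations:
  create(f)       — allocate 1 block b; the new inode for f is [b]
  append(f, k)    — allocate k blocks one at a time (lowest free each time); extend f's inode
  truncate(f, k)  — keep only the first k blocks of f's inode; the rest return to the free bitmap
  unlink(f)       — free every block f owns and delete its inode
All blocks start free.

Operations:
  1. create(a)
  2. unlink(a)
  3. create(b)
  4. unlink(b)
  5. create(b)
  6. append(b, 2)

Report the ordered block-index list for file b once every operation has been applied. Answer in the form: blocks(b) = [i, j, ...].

after create(a) → a:[0]  free=[F..............]
after unlink(a) →   free=[...............]
after create(b) → b:[0]  free=[F..............]
after unlink(b) →   free=[...............]
after create(b) → b:[0]  free=[F..............]
after append(b, 2) → b:[0, 1, 2]  free=[FFF............]

blocks(b) = [0, 1, 2]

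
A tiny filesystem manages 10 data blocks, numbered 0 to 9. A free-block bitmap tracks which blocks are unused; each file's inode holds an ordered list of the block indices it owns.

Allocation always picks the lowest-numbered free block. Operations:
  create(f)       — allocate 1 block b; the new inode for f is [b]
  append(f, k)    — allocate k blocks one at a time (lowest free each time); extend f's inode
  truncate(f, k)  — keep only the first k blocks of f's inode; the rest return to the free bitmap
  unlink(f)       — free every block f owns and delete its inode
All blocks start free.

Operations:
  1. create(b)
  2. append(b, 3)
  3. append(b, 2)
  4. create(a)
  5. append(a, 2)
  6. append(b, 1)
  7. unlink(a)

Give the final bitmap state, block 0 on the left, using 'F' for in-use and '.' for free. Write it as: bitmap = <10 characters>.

[1] create(b) — b=0 (map F.........)
[2] append(b, 3) — b=0,1,2,3 (map FFFF......)
[3] append(b, 2) — b=0,1,2,3,4,5 (map FFFFFF....)
[4] create(a) — a=6 b=0,1,2,3,4,5 (map FFFFFFF...)
[5] append(a, 2) — a=6,7,8 b=0,1,2,3,4,5 (map FFFFFFFFF.)
[6] append(b, 1) — a=6,7,8 b=0,1,2,3,4,5,9 (map FFFFFFFFFF)
[7] unlink(a) — b=0,1,2,3,4,5,9 (map FFFFFF...F)

bitmap = FFFFFF...F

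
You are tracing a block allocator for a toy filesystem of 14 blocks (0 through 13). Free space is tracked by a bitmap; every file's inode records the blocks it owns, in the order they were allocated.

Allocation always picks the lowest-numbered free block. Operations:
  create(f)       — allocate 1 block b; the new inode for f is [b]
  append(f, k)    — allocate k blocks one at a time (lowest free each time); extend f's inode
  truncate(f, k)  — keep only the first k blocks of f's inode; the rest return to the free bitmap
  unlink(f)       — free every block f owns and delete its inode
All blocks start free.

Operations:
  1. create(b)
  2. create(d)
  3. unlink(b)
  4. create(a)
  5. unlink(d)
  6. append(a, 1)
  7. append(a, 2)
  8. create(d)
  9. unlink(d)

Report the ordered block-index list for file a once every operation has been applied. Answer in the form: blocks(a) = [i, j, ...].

  1. create(b)  ⇒  F.............  {b→[0]}
  2. create(d)  ⇒  FF............  {b→[0]; d→[1]}
  3. unlink(b)  ⇒  .F............  {d→[1]}
  4. create(a)  ⇒  FF............  {a→[0]; d→[1]}
  5. unlink(d)  ⇒  F.............  {a→[0]}
  6. append(a, 1)  ⇒  FF............  {a→[0, 1]}
  7. append(a, 2)  ⇒  FFFF..........  {a→[0, 1, 2, 3]}
  8. create(d)  ⇒  FFFFF.........  {a→[0, 1, 2, 3]; d→[4]}
  9. unlink(d)  ⇒  FFFF..........  {a→[0, 1, 2, 3]}

blocks(a) = [0, 1, 2, 3]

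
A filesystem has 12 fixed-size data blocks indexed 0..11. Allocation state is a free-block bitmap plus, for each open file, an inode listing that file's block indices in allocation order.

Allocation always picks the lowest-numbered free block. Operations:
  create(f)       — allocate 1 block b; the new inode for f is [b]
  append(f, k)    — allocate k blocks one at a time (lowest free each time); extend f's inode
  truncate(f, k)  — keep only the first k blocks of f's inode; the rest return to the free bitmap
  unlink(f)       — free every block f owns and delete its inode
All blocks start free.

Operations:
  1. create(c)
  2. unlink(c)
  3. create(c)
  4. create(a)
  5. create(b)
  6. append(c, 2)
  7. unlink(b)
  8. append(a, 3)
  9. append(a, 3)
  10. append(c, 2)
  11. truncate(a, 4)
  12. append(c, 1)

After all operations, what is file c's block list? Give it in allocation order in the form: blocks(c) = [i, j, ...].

create(c): bitmap=F........... | c=[0]
unlink(c): bitmap=............ | 
create(c): bitmap=F........... | c=[0]
create(a): bitmap=FF.......... | a=[1] c=[0]
create(b): bitmap=FFF......... | a=[1] b=[2] c=[0]
append(c, 2): bitmap=FFFFF....... | a=[1] b=[2] c=[0, 3, 4]
unlink(b): bitmap=FF.FF....... | a=[1] c=[0, 3, 4]
append(a, 3): bitmap=FFFFFFF..... | a=[1, 2, 5, 6] c=[0, 3, 4]
append(a, 3): bitmap=FFFFFFFFFF.. | a=[1, 2, 5, 6, 7, 8, 9] c=[0, 3, 4]
append(c, 2): bitmap=FFFFFFFFFFFF | a=[1, 2, 5, 6, 7, 8, 9] c=[0, 3, 4, 10, 11]
truncate(a, 4): bitmap=FFFFFFF...FF | a=[1, 2, 5, 6] c=[0, 3, 4, 10, 11]
append(c, 1): bitmap=FFFFFFFF..FF | a=[1, 2, 5, 6] c=[0, 3, 4, 10, 11, 7]

blocks(c) = [0, 3, 4, 10, 11, 7]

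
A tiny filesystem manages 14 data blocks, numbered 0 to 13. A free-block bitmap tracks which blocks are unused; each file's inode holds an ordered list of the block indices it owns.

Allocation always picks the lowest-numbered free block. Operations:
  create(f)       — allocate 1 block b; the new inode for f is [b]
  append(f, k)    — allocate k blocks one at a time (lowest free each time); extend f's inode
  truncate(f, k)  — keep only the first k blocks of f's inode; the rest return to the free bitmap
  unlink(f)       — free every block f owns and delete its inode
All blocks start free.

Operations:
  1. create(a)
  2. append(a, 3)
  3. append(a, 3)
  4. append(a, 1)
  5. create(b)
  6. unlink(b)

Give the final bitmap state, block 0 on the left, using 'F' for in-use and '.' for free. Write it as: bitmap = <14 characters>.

after create(a) → a:[0]  free=[F.............]
after append(a, 3) → a:[0, 1, 2, 3]  free=[FFFF..........]
after append(a, 3) → a:[0, 1, 2, 3, 4, 5, 6]  free=[FFFFFFF.......]
after append(a, 1) → a:[0, 1, 2, 3, 4, 5, 6, 7]  free=[FFFFFFFF......]
after create(b) → a:[0, 1, 2, 3, 4, 5, 6, 7], b:[8]  free=[FFFFFFFFF.....]
after unlink(b) → a:[0, 1, 2, 3, 4, 5, 6, 7]  free=[FFFFFFFF......]

bitmap = FFFFFFFF......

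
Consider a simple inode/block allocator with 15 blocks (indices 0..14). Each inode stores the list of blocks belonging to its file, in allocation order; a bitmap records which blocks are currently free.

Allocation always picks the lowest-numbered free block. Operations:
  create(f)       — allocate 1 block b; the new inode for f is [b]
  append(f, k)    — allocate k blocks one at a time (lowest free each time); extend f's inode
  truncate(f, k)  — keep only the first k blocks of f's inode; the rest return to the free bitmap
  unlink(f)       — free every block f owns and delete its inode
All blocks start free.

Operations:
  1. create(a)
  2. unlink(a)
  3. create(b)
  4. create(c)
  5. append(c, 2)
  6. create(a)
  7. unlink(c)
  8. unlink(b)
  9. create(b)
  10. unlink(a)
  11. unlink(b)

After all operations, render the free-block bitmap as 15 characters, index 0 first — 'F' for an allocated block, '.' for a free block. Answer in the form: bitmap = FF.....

create(a): bitmap=F.............. | a=[0]
unlink(a): bitmap=............... | 
create(b): bitmap=F.............. | b=[0]
create(c): bitmap=FF............. | b=[0] c=[1]
append(c, 2): bitmap=FFFF........... | b=[0] c=[1, 2, 3]
create(a): bitmap=FFFFF.......... | a=[4] b=[0] c=[1, 2, 3]
unlink(c): bitmap=F...F.......... | a=[4] b=[0]
unlink(b): bitmap=....F.......... | a=[4]
create(b): bitmap=F...F.......... | a=[4] b=[0]
unlink(a): bitmap=F.............. | b=[0]
unlink(b): bitmap=............... | 

bitmap = ...............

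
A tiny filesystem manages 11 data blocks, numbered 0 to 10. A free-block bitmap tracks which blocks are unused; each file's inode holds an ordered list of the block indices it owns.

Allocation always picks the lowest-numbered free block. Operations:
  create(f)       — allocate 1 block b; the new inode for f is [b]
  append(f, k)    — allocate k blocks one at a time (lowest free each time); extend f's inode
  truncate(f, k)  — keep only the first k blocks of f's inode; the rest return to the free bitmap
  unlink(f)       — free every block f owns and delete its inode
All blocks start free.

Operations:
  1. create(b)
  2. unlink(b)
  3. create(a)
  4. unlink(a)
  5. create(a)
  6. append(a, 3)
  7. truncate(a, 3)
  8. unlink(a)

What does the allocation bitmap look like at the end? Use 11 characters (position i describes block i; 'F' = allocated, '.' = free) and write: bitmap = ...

  1. create(b)  ⇒  F..........  {b→[0]}
  2. unlink(b)  ⇒  ...........  {}
  3. create(a)  ⇒  F..........  {a→[0]}
  4. unlink(a)  ⇒  ...........  {}
  5. create(a)  ⇒  F..........  {a→[0]}
  6. append(a, 3)  ⇒  FFFF.......  {a→[0, 1, 2, 3]}
  7. truncate(a, 3)  ⇒  FFF........  {a→[0, 1, 2]}
  8. unlink(a)  ⇒  ...........  {}

bitmap = ...........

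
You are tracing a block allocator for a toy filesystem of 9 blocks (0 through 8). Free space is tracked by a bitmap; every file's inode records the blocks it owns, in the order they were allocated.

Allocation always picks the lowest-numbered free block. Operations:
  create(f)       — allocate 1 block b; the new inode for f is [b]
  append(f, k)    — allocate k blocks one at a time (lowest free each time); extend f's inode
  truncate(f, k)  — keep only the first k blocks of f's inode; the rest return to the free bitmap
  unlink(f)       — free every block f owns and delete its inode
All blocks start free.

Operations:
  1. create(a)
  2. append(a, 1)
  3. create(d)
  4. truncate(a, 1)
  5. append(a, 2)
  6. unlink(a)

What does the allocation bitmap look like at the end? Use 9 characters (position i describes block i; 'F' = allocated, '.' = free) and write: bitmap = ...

create(a): bitmap=F........ | a=[0]
append(a, 1): bitmap=FF....... | a=[0, 1]
create(d): bitmap=FFF...... | a=[0, 1] d=[2]
truncate(a, 1): bitmap=F.F...... | a=[0] d=[2]
append(a, 2): bitmap=FFFF..... | a=[0, 1, 3] d=[2]
unlink(a): bitmap=..F...... | d=[2]

bitmap = ..F......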